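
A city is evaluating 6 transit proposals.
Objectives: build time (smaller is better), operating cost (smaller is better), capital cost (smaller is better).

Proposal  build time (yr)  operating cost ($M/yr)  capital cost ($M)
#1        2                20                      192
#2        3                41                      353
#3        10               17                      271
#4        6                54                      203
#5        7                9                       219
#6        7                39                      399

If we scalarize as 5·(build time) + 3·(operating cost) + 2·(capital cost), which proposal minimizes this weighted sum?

#1

#1: 5·2 + 3·20 + 2·192 = 454
#2: 5·3 + 3·41 + 2·353 = 844
#3: 5·10 + 3·17 + 2·271 = 643
#4: 5·6 + 3·54 + 2·203 = 598
#5: 5·7 + 3·9 + 2·219 = 500
#6: 5·7 + 3·39 + 2·399 = 950
Lowest: #1 at 454.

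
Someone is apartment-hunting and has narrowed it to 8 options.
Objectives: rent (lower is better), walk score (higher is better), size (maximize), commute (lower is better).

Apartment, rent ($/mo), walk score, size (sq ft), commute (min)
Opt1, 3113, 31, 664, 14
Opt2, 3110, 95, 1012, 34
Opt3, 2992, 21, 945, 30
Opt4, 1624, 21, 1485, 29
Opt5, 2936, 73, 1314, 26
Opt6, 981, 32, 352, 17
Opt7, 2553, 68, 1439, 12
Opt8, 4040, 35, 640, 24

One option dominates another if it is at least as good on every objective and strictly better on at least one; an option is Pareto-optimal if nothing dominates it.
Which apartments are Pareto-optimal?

Opt2, Opt4, Opt5, Opt6, Opt7

Opt1: dominated by Opt7 (rent 2553≤3113, walk score 68≥31, size 1439≥664, commute 12≤14).
Opt2: not dominated (best walk score).
Opt3: dominated by Opt4 (rent 1624≤2992, walk score 21≥21, size 1485≥945, commute 29≤30).
Opt4: not dominated (best size).
Opt5: not dominated.
Opt6: not dominated (best rent).
Opt7: not dominated (best commute).
Opt8: dominated by Opt7 (rent 2553≤4040, walk score 68≥35, size 1439≥640, commute 12≤24).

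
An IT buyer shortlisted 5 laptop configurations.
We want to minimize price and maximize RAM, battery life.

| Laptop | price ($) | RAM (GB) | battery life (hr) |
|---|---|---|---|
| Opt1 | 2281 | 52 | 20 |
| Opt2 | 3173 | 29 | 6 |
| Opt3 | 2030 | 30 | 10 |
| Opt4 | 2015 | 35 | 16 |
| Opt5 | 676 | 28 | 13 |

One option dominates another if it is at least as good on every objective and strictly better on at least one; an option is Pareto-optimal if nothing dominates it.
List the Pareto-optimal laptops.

Opt1, Opt4, Opt5

Opt1: not dominated (best RAM).
Opt2: dominated by Opt1 (price 2281≤3173, RAM 52≥29, battery life 20≥6).
Opt3: dominated by Opt4 (price 2015≤2030, RAM 35≥30, battery life 16≥10).
Opt4: not dominated.
Opt5: not dominated (best price).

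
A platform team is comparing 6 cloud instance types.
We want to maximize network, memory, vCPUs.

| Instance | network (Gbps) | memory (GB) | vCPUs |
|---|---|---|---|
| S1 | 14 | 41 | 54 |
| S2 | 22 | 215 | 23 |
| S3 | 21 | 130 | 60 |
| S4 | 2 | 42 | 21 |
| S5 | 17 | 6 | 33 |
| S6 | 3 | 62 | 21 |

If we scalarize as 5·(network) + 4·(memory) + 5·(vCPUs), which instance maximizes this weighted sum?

S1: 5·14 + 4·41 + 5·54 = 504
S2: 5·22 + 4·215 + 5·23 = 1085
S3: 5·21 + 4·130 + 5·60 = 925
S4: 5·2 + 4·42 + 5·21 = 283
S5: 5·17 + 4·6 + 5·33 = 274
S6: 5·3 + 4·62 + 5·21 = 368
Highest: S2 at 1085.

S2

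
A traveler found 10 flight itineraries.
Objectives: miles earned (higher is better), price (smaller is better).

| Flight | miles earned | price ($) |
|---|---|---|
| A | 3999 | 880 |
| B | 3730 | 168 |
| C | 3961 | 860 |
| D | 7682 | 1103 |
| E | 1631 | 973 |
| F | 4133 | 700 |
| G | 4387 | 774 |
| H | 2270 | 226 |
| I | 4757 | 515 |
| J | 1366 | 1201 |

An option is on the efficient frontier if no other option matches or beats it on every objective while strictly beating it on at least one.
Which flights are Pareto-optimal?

A: dominated by F (miles earned 4133≥3999, price 700≤880).
B: not dominated (best price).
C: dominated by F (miles earned 4133≥3961, price 700≤860).
D: not dominated (best miles earned).
E: dominated by A (miles earned 3999≥1631, price 880≤973).
F: dominated by I (miles earned 4757≥4133, price 515≤700).
G: dominated by I (miles earned 4757≥4387, price 515≤774).
H: dominated by B (miles earned 3730≥2270, price 168≤226).
I: not dominated.
J: dominated by A (miles earned 3999≥1366, price 880≤1201).

B, D, I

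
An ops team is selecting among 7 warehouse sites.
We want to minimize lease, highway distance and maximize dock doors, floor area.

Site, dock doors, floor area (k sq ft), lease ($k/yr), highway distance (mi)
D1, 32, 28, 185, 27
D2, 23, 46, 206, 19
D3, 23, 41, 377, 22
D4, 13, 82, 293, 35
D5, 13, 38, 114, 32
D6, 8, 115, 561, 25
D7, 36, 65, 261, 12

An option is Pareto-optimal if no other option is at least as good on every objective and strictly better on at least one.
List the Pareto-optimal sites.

D1, D2, D4, D5, D6, D7

D1: not dominated.
D2: not dominated.
D3: dominated by D2 (dock doors 23≥23, floor area 46≥41, lease 206≤377, highway distance 19≤22).
D4: not dominated.
D5: not dominated (best lease).
D6: not dominated (best floor area).
D7: not dominated (best dock doors).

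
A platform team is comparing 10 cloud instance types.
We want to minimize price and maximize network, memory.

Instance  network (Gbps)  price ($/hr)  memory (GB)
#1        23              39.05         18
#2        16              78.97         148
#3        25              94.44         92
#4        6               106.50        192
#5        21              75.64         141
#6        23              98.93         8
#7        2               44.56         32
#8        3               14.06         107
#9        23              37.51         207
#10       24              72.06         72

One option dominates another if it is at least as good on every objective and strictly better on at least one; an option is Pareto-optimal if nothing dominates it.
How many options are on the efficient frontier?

#1: dominated by #9 (network 23≥23, price 37.51≤39.05, memory 207≥18).
#2: dominated by #9 (network 23≥16, price 37.51≤78.97, memory 207≥148).
#3: not dominated (best network).
#4: dominated by #9 (network 23≥6, price 37.51≤106.50, memory 207≥192).
#5: dominated by #9 (network 23≥21, price 37.51≤75.64, memory 207≥141).
#6: dominated by #1 (network 23≥23, price 39.05≤98.93, memory 18≥8).
#7: dominated by #8 (network 3≥2, price 14.06≤44.56, memory 107≥32).
#8: not dominated (best price).
#9: not dominated (best memory).
#10: not dominated.
Pareto-optimal: #3, #8, #9, #10 → 4.

4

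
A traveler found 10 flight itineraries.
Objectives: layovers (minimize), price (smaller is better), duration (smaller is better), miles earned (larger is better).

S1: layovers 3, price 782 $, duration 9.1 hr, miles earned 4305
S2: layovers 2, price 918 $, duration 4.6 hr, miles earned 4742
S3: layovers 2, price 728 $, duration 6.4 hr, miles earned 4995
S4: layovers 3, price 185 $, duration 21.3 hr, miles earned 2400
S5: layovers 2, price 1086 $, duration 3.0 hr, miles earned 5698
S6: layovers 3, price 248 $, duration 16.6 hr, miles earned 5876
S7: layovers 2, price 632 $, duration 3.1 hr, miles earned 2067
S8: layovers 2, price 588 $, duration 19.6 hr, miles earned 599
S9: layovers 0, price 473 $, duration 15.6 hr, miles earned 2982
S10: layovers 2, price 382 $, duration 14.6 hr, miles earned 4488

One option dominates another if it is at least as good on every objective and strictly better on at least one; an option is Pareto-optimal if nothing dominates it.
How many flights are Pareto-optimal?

S1: dominated by S3 (layovers 2≤3, price 728≤782, duration 6.4≤9.1, miles earned 4995≥4305).
S2: not dominated.
S3: not dominated.
S4: not dominated (best price).
S5: not dominated (best duration).
S6: not dominated (best miles earned).
S7: not dominated.
S8: dominated by S9 (layovers 0≤2, price 473≤588, duration 15.6≤19.6, miles earned 2982≥599).
S9: not dominated (best layovers).
S10: not dominated.
Pareto-optimal: S2, S3, S4, S5, S6, S7, S9, S10 → 8.

8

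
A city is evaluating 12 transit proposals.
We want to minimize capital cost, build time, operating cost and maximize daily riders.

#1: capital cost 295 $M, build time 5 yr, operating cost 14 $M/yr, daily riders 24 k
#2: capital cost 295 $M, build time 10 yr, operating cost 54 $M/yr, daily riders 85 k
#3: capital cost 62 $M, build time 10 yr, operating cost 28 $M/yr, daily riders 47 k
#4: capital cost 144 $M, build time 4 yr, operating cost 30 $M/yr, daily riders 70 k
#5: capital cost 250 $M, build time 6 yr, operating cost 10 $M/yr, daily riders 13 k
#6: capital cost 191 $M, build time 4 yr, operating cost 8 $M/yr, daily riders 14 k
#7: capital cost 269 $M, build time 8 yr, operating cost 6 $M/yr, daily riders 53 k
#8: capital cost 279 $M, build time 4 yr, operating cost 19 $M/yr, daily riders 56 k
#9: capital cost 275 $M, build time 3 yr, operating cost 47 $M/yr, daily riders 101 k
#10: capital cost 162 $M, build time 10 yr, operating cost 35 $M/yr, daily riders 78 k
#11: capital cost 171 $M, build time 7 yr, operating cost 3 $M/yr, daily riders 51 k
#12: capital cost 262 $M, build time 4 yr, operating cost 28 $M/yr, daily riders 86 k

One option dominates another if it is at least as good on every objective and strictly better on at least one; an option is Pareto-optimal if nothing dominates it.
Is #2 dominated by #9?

#9 vs #2: capital cost 275≤295, build time 3≤10, operating cost 47≤54, daily riders 101≥85 — #9 is at least as good on every objective with at least one strict improvement.

Yes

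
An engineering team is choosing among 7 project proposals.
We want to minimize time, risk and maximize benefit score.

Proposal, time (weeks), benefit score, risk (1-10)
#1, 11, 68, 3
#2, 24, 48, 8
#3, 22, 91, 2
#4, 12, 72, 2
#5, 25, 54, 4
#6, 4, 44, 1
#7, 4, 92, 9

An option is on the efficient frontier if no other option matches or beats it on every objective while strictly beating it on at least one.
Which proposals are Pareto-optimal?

#1: not dominated.
#2: dominated by #1 (time 11≤24, benefit score 68≥48, risk 3≤8).
#3: not dominated.
#4: not dominated.
#5: dominated by #1 (time 11≤25, benefit score 68≥54, risk 3≤4).
#6: not dominated (best risk).
#7: not dominated (best benefit score).

#1, #3, #4, #6, #7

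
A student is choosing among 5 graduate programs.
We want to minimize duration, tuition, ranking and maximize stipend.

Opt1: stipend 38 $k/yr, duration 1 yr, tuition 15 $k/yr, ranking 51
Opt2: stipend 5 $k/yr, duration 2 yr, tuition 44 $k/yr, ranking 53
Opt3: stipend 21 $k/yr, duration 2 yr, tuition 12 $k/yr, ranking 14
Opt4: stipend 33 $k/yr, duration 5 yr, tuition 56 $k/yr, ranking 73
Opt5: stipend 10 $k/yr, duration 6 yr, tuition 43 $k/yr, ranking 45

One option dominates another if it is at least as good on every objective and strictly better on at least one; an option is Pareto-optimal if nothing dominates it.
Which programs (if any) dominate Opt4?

Opt1

Opt1: stipend 38≥33, duration 1≤5, tuition 15≤56, ranking 51≤73 — dominates Opt4.
Others (Opt2, Opt3, Opt5) are each worse than Opt4 on at least one objective.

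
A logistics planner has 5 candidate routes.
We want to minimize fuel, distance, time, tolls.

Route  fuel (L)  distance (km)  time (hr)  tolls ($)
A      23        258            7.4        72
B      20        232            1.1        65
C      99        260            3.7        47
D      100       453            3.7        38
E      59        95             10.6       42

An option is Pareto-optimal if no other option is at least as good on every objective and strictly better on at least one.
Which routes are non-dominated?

B, C, D, E

A: dominated by B (fuel 20≤23, distance 232≤258, time 1.1≤7.4, tolls 65≤72).
B: not dominated (best fuel).
C: not dominated.
D: not dominated (best tolls).
E: not dominated (best distance).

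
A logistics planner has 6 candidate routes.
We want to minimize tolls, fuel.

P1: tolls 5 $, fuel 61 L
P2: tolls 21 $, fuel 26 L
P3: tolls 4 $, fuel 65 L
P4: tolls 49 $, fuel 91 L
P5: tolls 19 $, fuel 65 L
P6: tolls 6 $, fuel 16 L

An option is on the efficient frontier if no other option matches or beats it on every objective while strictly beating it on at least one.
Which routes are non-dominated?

P1: not dominated.
P2: dominated by P6 (tolls 6≤21, fuel 16≤26).
P3: not dominated (best tolls).
P4: dominated by P1 (tolls 5≤49, fuel 61≤91).
P5: dominated by P1 (tolls 5≤19, fuel 61≤65).
P6: not dominated (best fuel).

P1, P3, P6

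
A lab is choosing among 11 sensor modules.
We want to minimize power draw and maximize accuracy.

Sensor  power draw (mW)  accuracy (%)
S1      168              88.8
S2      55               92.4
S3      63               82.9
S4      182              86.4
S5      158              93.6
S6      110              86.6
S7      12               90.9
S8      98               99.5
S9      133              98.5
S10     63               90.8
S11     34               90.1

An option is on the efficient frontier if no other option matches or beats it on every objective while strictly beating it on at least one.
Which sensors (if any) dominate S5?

S8, S9

S8: power draw 98≤158, accuracy 99.5≥93.6 — dominates S5.
S9: power draw 133≤158, accuracy 98.5≥93.6 — dominates S5.
Others (S1, S2, S3, S4, S6, S7, S10, S11) are each worse than S5 on at least one objective.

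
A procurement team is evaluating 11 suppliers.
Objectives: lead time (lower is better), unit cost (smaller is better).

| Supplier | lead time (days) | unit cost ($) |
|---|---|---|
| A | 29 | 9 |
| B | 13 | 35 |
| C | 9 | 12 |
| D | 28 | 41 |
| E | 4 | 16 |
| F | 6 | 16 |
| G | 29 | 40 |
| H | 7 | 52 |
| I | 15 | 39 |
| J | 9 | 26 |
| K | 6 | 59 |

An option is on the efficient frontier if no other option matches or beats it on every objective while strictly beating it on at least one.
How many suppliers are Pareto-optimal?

A: not dominated (best unit cost).
B: dominated by C (lead time 9≤13, unit cost 12≤35).
C: not dominated.
D: dominated by B (lead time 13≤28, unit cost 35≤41).
E: not dominated (best lead time).
F: dominated by E (lead time 4≤6, unit cost 16≤16).
G: dominated by A (lead time 29≤29, unit cost 9≤40).
H: dominated by E (lead time 4≤7, unit cost 16≤52).
I: dominated by B (lead time 13≤15, unit cost 35≤39).
J: dominated by C (lead time 9≤9, unit cost 12≤26).
K: dominated by E (lead time 4≤6, unit cost 16≤59).
Pareto-optimal: A, C, E → 3.

3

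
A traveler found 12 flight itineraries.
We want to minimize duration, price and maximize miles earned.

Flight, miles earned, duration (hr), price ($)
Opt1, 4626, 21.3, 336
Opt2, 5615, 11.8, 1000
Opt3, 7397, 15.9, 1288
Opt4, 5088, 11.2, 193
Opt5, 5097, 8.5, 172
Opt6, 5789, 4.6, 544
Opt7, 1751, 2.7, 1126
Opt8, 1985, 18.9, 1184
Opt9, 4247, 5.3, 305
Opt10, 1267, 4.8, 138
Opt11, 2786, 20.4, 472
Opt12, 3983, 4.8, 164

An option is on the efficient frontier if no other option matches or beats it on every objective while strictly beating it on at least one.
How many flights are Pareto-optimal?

Opt1: dominated by Opt4 (miles earned 5088≥4626, duration 11.2≤21.3, price 193≤336).
Opt2: dominated by Opt6 (miles earned 5789≥5615, duration 4.6≤11.8, price 544≤1000).
Opt3: not dominated (best miles earned).
Opt4: dominated by Opt5 (miles earned 5097≥5088, duration 8.5≤11.2, price 172≤193).
Opt5: not dominated.
Opt6: not dominated.
Opt7: not dominated (best duration).
Opt8: dominated by Opt2 (miles earned 5615≥1985, duration 11.8≤18.9, price 1000≤1184).
Opt9: not dominated.
Opt10: not dominated (best price).
Opt11: dominated by Opt4 (miles earned 5088≥2786, duration 11.2≤20.4, price 193≤472).
Opt12: not dominated.
Pareto-optimal: Opt3, Opt5, Opt6, Opt7, Opt9, Opt10, Opt12 → 7.

7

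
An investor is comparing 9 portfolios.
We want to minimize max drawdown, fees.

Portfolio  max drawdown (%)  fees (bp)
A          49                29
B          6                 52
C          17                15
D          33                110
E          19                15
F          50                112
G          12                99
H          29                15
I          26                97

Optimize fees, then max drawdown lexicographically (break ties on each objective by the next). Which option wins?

First minimize fees: best is 15, kept {C, E, H}.
Then minimize max drawdown: best is 17, kept {C}.

C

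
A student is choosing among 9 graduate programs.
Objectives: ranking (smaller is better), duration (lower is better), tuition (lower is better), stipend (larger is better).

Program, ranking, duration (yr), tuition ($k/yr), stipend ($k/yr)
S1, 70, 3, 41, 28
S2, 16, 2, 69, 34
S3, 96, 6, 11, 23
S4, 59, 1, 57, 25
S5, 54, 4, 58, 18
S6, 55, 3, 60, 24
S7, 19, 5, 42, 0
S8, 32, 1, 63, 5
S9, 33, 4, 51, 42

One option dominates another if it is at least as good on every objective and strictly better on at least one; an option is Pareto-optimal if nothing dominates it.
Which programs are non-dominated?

S1, S2, S3, S4, S6, S7, S8, S9

S1: not dominated.
S2: not dominated (best ranking).
S3: not dominated (best tuition).
S4: not dominated.
S5: dominated by S9 (ranking 33≤54, duration 4≤4, tuition 51≤58, stipend 42≥18).
S6: not dominated.
S7: not dominated.
S8: not dominated.
S9: not dominated (best stipend).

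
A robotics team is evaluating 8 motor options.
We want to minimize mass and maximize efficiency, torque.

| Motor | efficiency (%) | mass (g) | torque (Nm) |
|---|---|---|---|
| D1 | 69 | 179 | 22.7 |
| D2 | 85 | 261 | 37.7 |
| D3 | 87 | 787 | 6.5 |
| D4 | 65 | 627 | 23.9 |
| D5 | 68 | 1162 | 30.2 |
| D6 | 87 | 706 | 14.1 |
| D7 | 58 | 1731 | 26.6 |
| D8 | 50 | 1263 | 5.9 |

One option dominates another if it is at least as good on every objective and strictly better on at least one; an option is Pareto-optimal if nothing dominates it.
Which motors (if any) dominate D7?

D2, D5

D2: efficiency 85≥58, mass 261≤1731, torque 37.7≥26.6 — dominates D7.
D5: efficiency 68≥58, mass 1162≤1731, torque 30.2≥26.6 — dominates D7.
Others (D1, D3, D4, D6, D8) are each worse than D7 on at least one objective.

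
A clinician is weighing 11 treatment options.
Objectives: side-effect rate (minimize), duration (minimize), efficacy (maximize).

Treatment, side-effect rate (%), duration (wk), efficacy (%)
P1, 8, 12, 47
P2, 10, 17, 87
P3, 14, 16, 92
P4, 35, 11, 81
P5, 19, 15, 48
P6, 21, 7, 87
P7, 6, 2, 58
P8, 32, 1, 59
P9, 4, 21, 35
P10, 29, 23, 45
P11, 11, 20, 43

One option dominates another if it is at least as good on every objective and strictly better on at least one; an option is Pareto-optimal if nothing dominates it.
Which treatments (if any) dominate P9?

P1: worse on side-effect rate (8 vs 4).
P2: worse on side-effect rate (10 vs 4).
P3: worse on side-effect rate (14 vs 4).
P4: worse on side-effect rate (35 vs 4).
P5: worse on side-effect rate (19 vs 4).
P6: worse on side-effect rate (21 vs 4).
P7: worse on side-effect rate (6 vs 4).
P8: worse on side-effect rate (32 vs 4).
P10: worse on side-effect rate (29 vs 4).
P11: worse on side-effect rate (11 vs 4).
No option dominates P9.

none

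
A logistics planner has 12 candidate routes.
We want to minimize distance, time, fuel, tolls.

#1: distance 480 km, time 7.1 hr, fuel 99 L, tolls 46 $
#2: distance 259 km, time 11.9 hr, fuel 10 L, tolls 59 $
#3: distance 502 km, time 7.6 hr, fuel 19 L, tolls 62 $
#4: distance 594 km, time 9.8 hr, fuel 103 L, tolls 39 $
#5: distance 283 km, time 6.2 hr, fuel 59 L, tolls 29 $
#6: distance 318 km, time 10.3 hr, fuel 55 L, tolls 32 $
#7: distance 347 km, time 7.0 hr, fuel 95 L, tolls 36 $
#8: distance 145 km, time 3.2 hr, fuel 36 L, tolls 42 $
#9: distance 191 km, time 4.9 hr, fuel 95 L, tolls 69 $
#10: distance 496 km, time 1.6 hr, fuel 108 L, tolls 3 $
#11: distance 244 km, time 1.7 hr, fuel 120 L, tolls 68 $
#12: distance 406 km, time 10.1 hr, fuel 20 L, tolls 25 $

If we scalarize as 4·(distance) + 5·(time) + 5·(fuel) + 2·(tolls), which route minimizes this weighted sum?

#8

#1: 4·480 + 5·7.1 + 5·99 + 2·46 = 2542.5
#2: 4·259 + 5·11.9 + 5·10 + 2·59 = 1263.5
#3: 4·502 + 5·7.6 + 5·19 + 2·62 = 2265.0
#4: 4·594 + 5·9.8 + 5·103 + 2·39 = 3018.0
#5: 4·283 + 5·6.2 + 5·59 + 2·29 = 1516.0
#6: 4·318 + 5·10.3 + 5·55 + 2·32 = 1662.5
#7: 4·347 + 5·7.0 + 5·95 + 2·36 = 1970.0
#8: 4·145 + 5·3.2 + 5·36 + 2·42 = 860.0
#9: 4·191 + 5·4.9 + 5·95 + 2·69 = 1401.5
#10: 4·496 + 5·1.6 + 5·108 + 2·3 = 2538.0
#11: 4·244 + 5·1.7 + 5·120 + 2·68 = 1720.5
#12: 4·406 + 5·10.1 + 5·20 + 2·25 = 1824.5
Lowest: #8 at 860.0.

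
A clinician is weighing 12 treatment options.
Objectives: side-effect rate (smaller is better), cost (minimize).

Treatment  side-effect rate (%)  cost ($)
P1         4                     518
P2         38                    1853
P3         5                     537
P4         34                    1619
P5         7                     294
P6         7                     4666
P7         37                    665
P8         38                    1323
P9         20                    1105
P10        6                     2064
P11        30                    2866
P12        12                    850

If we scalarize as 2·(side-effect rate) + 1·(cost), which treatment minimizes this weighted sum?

P5

P1: 2·4 + 1·518 = 526
P2: 2·38 + 1·1853 = 1929
P3: 2·5 + 1·537 = 547
P4: 2·34 + 1·1619 = 1687
P5: 2·7 + 1·294 = 308
P6: 2·7 + 1·4666 = 4680
P7: 2·37 + 1·665 = 739
P8: 2·38 + 1·1323 = 1399
P9: 2·20 + 1·1105 = 1145
P10: 2·6 + 1·2064 = 2076
P11: 2·30 + 1·2866 = 2926
P12: 2·12 + 1·850 = 874
Lowest: P5 at 308.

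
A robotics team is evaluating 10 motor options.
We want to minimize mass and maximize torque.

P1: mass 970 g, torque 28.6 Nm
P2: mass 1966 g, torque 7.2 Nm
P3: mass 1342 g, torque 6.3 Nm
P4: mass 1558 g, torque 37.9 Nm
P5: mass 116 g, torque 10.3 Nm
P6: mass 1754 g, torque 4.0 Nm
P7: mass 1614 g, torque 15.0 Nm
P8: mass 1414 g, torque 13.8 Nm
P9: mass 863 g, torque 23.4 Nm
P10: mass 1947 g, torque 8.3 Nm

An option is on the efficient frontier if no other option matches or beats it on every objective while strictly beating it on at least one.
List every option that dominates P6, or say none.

P1, P3, P4, P5, P7, P8, P9

P1: mass 970≤1754, torque 28.6≥4.0 — dominates P6.
P3: mass 1342≤1754, torque 6.3≥4.0 — dominates P6.
P4: mass 1558≤1754, torque 37.9≥4.0 — dominates P6.
P5: mass 116≤1754, torque 10.3≥4.0 — dominates P6.
P7: mass 1614≤1754, torque 15.0≥4.0 — dominates P6.
P8: mass 1414≤1754, torque 13.8≥4.0 — dominates P6.
P9: mass 863≤1754, torque 23.4≥4.0 — dominates P6.
Others (P2, P10) are each worse than P6 on at least one objective.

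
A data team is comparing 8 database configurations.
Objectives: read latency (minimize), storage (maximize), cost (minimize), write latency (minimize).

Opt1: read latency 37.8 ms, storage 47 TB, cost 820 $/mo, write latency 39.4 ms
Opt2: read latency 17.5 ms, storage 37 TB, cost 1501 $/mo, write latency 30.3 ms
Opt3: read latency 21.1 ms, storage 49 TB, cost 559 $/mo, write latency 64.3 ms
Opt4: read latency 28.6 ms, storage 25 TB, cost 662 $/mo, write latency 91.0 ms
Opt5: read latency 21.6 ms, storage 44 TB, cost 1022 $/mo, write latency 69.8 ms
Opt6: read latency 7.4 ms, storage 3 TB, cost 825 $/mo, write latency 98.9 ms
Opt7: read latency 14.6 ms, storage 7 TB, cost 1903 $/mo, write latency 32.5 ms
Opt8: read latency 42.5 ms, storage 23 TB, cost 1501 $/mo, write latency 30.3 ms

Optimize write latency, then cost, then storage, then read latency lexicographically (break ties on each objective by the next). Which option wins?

Opt2

First minimize write latency: best is 30.3, kept {Opt2, Opt8}.
Then minimize cost: best is 1501, kept {Opt2, Opt8}.
Then maximize storage: best is 37, kept {Opt2}.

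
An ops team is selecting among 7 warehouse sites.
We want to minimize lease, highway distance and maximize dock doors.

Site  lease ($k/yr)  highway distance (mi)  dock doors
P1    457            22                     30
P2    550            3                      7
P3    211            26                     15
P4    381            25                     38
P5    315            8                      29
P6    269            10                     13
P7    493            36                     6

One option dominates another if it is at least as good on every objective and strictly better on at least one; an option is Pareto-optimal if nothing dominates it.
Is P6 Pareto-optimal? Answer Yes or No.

P1: worse on lease (457 vs 269).
P2: worse on lease (550 vs 269).
P3: worse on highway distance (26 vs 10).
P4: worse on lease (381 vs 269).
P5: worse on lease (315 vs 269).
P7: worse on lease (493 vs 269).
No option is at least as good as P6 on every objective and strictly better on one.

Yes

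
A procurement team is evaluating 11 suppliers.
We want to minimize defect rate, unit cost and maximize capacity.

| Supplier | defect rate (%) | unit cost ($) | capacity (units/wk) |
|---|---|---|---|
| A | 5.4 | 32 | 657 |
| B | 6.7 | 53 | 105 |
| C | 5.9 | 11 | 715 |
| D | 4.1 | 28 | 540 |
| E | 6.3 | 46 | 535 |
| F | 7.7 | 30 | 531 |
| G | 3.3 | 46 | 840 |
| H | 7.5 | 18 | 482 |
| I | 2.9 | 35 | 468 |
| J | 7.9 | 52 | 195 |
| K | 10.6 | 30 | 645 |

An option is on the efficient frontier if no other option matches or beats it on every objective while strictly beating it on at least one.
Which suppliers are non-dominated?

A, C, D, G, I

A: not dominated.
B: dominated by A (defect rate 5.4≤6.7, unit cost 32≤53, capacity 657≥105).
C: not dominated (best unit cost).
D: not dominated.
E: dominated by A (defect rate 5.4≤6.3, unit cost 32≤46, capacity 657≥535).
F: dominated by C (defect rate 5.9≤7.7, unit cost 11≤30, capacity 715≥531).
G: not dominated (best capacity).
H: dominated by C (defect rate 5.9≤7.5, unit cost 11≤18, capacity 715≥482).
I: not dominated (best defect rate).
J: dominated by A (defect rate 5.4≤7.9, unit cost 32≤52, capacity 657≥195).
K: dominated by C (defect rate 5.9≤10.6, unit cost 11≤30, capacity 715≥645).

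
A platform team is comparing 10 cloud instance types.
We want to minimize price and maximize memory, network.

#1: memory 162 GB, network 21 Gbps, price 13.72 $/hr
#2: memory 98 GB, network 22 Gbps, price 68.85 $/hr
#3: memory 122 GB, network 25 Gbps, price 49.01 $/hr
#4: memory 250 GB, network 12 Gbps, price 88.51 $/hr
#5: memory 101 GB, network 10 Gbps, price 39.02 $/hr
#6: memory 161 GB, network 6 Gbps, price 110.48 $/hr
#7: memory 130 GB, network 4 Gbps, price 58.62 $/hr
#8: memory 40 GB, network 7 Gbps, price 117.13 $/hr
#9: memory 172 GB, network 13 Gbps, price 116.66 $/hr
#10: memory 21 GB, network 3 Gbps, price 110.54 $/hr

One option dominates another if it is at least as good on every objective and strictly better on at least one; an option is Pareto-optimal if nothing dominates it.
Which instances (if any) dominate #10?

#1: memory 162≥21, network 21≥3, price 13.72≤110.54 — dominates #10.
#2: memory 98≥21, network 22≥3, price 68.85≤110.54 — dominates #10.
#3: memory 122≥21, network 25≥3, price 49.01≤110.54 — dominates #10.
#4: memory 250≥21, network 12≥3, price 88.51≤110.54 — dominates #10.
#5: memory 101≥21, network 10≥3, price 39.02≤110.54 — dominates #10.
#6: memory 161≥21, network 6≥3, price 110.48≤110.54 — dominates #10.
#7: memory 130≥21, network 4≥3, price 58.62≤110.54 — dominates #10.
Others (#8, #9) are each worse than #10 on at least one objective.

#1, #2, #3, #4, #5, #6, #7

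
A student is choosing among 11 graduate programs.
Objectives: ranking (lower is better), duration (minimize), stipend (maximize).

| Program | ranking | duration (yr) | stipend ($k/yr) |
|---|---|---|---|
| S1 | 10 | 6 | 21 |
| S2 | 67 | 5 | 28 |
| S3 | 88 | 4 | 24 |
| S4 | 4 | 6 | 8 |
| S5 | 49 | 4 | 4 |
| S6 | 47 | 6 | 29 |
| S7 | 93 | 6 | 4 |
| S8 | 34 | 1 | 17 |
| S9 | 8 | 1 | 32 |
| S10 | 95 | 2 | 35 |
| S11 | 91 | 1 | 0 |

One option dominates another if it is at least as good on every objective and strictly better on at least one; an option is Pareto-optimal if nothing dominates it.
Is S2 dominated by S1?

No

S1 vs S2: S1 is worse on duration (6 vs 5), so it does not dominate S2.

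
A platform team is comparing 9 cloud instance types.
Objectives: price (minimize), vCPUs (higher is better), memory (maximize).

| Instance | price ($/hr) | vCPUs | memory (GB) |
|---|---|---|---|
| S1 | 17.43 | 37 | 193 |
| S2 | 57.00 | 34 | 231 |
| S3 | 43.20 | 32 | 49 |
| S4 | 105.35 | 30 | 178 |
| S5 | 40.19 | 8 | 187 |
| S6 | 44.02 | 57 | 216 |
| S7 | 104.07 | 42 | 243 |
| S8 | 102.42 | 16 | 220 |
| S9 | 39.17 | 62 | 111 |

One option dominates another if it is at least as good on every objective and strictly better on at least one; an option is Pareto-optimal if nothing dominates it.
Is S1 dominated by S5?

No

S5 vs S1: S5 is worse on price (40.19 vs 17.43), so it does not dominate S1.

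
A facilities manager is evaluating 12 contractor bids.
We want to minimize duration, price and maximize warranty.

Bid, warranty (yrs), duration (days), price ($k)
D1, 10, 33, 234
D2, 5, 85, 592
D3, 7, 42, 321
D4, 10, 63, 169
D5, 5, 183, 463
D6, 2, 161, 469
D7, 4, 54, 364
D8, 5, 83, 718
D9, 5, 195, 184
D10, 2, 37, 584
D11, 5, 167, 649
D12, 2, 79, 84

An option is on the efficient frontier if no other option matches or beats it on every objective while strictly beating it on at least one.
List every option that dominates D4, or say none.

D1: worse on price (234 vs 169).
D2: worse on warranty (5 vs 10).
D3: worse on warranty (7 vs 10).
D5: worse on warranty (5 vs 10).
D6: worse on warranty (2 vs 10).
D7: worse on warranty (4 vs 10).
D8: worse on warranty (5 vs 10).
D9: worse on warranty (5 vs 10).
D10: worse on warranty (2 vs 10).
D11: worse on warranty (5 vs 10).
D12: worse on warranty (2 vs 10).
No option dominates D4.

none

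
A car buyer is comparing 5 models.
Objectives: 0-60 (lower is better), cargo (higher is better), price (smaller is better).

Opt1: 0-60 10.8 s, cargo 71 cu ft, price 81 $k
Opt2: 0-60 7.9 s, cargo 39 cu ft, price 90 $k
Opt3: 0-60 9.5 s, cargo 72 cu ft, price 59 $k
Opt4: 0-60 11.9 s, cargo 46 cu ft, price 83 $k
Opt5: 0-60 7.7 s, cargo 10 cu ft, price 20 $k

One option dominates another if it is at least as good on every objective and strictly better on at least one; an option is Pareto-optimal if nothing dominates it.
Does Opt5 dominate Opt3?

No

Opt5 vs Opt3: Opt5 is worse on cargo (10 vs 72), so it does not dominate Opt3.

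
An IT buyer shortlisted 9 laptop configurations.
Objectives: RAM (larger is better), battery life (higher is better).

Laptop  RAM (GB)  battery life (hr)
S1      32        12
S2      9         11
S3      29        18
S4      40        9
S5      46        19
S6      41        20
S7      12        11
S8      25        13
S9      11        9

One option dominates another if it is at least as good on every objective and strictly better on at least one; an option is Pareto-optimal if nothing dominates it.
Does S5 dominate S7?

Yes

S5 vs S7: RAM 46≥12, battery life 19≥11 — S5 is at least as good on every objective with at least one strict improvement.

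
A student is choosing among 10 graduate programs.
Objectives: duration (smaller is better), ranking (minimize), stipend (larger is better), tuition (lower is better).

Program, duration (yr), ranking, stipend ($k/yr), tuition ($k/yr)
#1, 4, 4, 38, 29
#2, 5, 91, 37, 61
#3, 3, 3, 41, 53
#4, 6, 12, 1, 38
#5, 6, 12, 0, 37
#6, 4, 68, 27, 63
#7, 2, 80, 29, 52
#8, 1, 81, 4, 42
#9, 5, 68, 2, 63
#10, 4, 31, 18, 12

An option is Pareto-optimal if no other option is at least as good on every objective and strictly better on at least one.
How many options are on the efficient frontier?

#1: not dominated.
#2: dominated by #1 (duration 4≤5, ranking 4≤91, stipend 38≥37, tuition 29≤61).
#3: not dominated (best ranking).
#4: dominated by #1 (duration 4≤6, ranking 4≤12, stipend 38≥1, tuition 29≤38).
#5: dominated by #1 (duration 4≤6, ranking 4≤12, stipend 38≥0, tuition 29≤37).
#6: dominated by #1 (duration 4≤4, ranking 4≤68, stipend 38≥27, tuition 29≤63).
#7: not dominated.
#8: not dominated (best duration).
#9: dominated by #1 (duration 4≤5, ranking 4≤68, stipend 38≥2, tuition 29≤63).
#10: not dominated (best tuition).
Pareto-optimal: #1, #3, #7, #8, #10 → 5.

5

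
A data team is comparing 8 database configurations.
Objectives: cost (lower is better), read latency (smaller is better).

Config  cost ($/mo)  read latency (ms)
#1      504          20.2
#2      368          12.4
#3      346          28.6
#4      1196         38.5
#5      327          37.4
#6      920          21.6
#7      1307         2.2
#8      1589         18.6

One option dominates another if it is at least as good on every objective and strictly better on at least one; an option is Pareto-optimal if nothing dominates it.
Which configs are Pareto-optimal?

#2, #3, #5, #7

#1: dominated by #2 (cost 368≤504, read latency 12.4≤20.2).
#2: not dominated.
#3: not dominated.
#4: dominated by #1 (cost 504≤1196, read latency 20.2≤38.5).
#5: not dominated (best cost).
#6: dominated by #1 (cost 504≤920, read latency 20.2≤21.6).
#7: not dominated (best read latency).
#8: dominated by #2 (cost 368≤1589, read latency 12.4≤18.6).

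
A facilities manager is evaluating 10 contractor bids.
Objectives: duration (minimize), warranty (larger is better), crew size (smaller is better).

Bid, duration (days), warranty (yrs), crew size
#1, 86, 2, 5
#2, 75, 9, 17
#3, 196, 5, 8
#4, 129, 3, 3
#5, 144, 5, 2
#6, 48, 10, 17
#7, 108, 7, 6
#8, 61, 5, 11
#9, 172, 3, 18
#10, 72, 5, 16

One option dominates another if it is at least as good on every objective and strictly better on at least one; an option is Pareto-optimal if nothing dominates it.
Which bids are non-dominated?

#1: not dominated.
#2: dominated by #6 (duration 48≤75, warranty 10≥9, crew size 17≤17).
#3: dominated by #5 (duration 144≤196, warranty 5≥5, crew size 2≤8).
#4: not dominated.
#5: not dominated (best crew size).
#6: not dominated (best duration).
#7: not dominated.
#8: not dominated.
#9: dominated by #2 (duration 75≤172, warranty 9≥3, crew size 17≤18).
#10: dominated by #8 (duration 61≤72, warranty 5≥5, crew size 11≤16).

#1, #4, #5, #6, #7, #8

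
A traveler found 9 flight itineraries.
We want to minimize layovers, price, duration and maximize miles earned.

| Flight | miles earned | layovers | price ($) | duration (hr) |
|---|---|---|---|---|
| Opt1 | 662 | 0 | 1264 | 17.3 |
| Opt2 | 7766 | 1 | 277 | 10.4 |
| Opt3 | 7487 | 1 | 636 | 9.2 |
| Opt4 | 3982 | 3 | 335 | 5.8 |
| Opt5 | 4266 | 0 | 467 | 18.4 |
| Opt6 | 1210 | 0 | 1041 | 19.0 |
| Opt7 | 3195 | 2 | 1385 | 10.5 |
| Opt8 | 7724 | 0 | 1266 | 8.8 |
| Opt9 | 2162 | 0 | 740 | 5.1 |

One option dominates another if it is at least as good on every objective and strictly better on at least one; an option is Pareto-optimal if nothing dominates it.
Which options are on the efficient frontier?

Opt1: dominated by Opt9 (miles earned 2162≥662, layovers 0≤0, price 740≤1264, duration 5.1≤17.3).
Opt2: not dominated (best miles earned).
Opt3: not dominated.
Opt4: not dominated.
Opt5: not dominated.
Opt6: dominated by Opt5 (miles earned 4266≥1210, layovers 0≤0, price 467≤1041, duration 18.4≤19.0).
Opt7: dominated by Opt2 (miles earned 7766≥3195, layovers 1≤2, price 277≤1385, duration 10.4≤10.5).
Opt8: not dominated.
Opt9: not dominated (best duration).

Opt2, Opt3, Opt4, Opt5, Opt8, Opt9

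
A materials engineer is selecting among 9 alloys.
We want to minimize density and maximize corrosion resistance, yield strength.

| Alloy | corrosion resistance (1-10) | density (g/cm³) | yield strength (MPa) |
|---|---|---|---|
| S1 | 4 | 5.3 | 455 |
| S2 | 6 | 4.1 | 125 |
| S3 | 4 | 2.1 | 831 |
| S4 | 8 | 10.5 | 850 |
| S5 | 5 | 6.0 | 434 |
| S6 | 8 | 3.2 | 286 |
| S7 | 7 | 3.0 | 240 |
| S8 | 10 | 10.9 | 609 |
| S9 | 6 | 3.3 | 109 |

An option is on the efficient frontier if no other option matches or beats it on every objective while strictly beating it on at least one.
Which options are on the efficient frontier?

S3, S4, S5, S6, S7, S8

S1: dominated by S3 (corrosion resistance 4≥4, density 2.1≤5.3, yield strength 831≥455).
S2: dominated by S6 (corrosion resistance 8≥6, density 3.2≤4.1, yield strength 286≥125).
S3: not dominated (best density).
S4: not dominated (best yield strength).
S5: not dominated.
S6: not dominated.
S7: not dominated.
S8: not dominated (best corrosion resistance).
S9: dominated by S6 (corrosion resistance 8≥6, density 3.2≤3.3, yield strength 286≥109).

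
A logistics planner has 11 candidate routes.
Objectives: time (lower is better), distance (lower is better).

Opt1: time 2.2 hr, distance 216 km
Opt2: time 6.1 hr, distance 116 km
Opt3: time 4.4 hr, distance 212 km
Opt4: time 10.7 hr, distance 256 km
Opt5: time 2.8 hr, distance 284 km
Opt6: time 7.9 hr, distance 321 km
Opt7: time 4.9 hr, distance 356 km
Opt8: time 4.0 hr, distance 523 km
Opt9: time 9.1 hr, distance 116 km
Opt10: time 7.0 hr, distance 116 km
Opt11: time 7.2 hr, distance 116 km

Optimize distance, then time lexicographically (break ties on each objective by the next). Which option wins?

Opt2

First minimize distance: best is 116, kept {Opt2, Opt9, Opt10, Opt11}.
Then minimize time: best is 6.1, kept {Opt2}.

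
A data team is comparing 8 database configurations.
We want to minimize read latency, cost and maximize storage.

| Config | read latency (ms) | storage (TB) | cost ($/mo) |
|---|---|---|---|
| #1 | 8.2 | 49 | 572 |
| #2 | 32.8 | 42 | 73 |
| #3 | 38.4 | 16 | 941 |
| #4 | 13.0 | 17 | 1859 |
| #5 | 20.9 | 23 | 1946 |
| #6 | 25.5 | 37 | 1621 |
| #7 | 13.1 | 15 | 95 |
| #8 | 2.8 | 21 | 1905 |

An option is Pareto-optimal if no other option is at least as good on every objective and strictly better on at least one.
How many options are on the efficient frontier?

#1: not dominated (best storage).
#2: not dominated (best cost).
#3: dominated by #1 (read latency 8.2≤38.4, storage 49≥16, cost 572≤941).
#4: dominated by #1 (read latency 8.2≤13.0, storage 49≥17, cost 572≤1859).
#5: dominated by #1 (read latency 8.2≤20.9, storage 49≥23, cost 572≤1946).
#6: dominated by #1 (read latency 8.2≤25.5, storage 49≥37, cost 572≤1621).
#7: not dominated.
#8: not dominated (best read latency).
Pareto-optimal: #1, #2, #7, #8 → 4.

4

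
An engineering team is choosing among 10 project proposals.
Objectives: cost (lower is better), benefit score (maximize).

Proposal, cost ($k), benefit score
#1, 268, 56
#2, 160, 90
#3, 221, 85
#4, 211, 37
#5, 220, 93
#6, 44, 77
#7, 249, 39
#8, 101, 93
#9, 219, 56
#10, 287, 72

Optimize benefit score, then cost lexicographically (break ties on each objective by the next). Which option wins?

#8

First maximize benefit score: best is 93, kept {#5, #8}.
Then minimize cost: best is 101, kept {#8}.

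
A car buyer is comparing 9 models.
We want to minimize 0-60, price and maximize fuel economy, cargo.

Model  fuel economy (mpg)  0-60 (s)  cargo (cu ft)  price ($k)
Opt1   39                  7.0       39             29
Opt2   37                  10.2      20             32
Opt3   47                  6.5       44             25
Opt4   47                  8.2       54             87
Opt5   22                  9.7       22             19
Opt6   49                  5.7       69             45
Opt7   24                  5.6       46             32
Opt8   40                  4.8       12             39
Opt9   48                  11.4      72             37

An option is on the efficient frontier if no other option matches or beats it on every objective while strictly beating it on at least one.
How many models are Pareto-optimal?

6

Opt1: dominated by Opt3 (fuel economy 47≥39, 0-60 6.5≤7.0, cargo 44≥39, price 25≤29).
Opt2: dominated by Opt1 (fuel economy 39≥37, 0-60 7.0≤10.2, cargo 39≥20, price 29≤32).
Opt3: not dominated.
Opt4: dominated by Opt6 (fuel economy 49≥47, 0-60 5.7≤8.2, cargo 69≥54, price 45≤87).
Opt5: not dominated (best price).
Opt6: not dominated (best fuel economy).
Opt7: not dominated.
Opt8: not dominated (best 0-60).
Opt9: not dominated (best cargo).
Pareto-optimal: Opt3, Opt5, Opt6, Opt7, Opt8, Opt9 → 6.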